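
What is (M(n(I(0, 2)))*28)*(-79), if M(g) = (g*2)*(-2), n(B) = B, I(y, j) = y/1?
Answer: 0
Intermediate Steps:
I(y, j) = y (I(y, j) = y*1 = y)
M(g) = -4*g (M(g) = (2*g)*(-2) = -4*g)
(M(n(I(0, 2)))*28)*(-79) = (-4*0*28)*(-79) = (0*28)*(-79) = 0*(-79) = 0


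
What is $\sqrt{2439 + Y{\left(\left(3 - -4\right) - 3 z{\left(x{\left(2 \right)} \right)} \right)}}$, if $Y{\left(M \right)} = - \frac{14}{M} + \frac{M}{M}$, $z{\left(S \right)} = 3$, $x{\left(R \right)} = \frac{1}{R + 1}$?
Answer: $\sqrt{2447} \approx 49.467$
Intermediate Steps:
$x{\left(R \right)} = \frac{1}{1 + R}$
$Y{\left(M \right)} = 1 - \frac{14}{M}$ ($Y{\left(M \right)} = - \frac{14}{M} + 1 = 1 - \frac{14}{M}$)
$\sqrt{2439 + Y{\left(\left(3 - -4\right) - 3 z{\left(x{\left(2 \right)} \right)} \right)}} = \sqrt{2439 + \frac{-14 + \left(\left(3 - -4\right) - 9\right)}{\left(3 - -4\right) - 9}} = \sqrt{2439 + \frac{-14 + \left(\left(3 + 4\right) - 9\right)}{\left(3 + 4\right) - 9}} = \sqrt{2439 + \frac{-14 + \left(7 - 9\right)}{7 - 9}} = \sqrt{2439 + \frac{-14 - 2}{-2}} = \sqrt{2439 - -8} = \sqrt{2439 + 8} = \sqrt{2447}$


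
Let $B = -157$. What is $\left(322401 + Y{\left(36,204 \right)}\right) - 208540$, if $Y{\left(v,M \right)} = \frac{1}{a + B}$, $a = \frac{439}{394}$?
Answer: $\frac{6993228365}{61419} \approx 1.1386 \cdot 10^{5}$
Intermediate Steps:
$a = \frac{439}{394}$ ($a = 439 \cdot \frac{1}{394} = \frac{439}{394} \approx 1.1142$)
$Y{\left(v,M \right)} = - \frac{394}{61419}$ ($Y{\left(v,M \right)} = \frac{1}{\frac{439}{394} - 157} = \frac{1}{- \frac{61419}{394}} = - \frac{394}{61419}$)
$\left(322401 + Y{\left(36,204 \right)}\right) - 208540 = \left(322401 - \frac{394}{61419}\right) - 208540 = \frac{19801546625}{61419} - 208540 = \frac{6993228365}{61419}$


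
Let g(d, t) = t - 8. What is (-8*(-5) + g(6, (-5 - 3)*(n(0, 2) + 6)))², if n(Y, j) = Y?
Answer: 256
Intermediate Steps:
g(d, t) = -8 + t
(-8*(-5) + g(6, (-5 - 3)*(n(0, 2) + 6)))² = (-8*(-5) + (-8 + (-5 - 3)*(0 + 6)))² = (40 + (-8 - 8*6))² = (40 + (-8 - 48))² = (40 - 56)² = (-16)² = 256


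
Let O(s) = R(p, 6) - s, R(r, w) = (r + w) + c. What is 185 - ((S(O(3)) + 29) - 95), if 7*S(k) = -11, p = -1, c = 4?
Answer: 1768/7 ≈ 252.57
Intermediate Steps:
R(r, w) = 4 + r + w (R(r, w) = (r + w) + 4 = 4 + r + w)
O(s) = 9 - s (O(s) = (4 - 1 + 6) - s = 9 - s)
S(k) = -11/7 (S(k) = (⅐)*(-11) = -11/7)
185 - ((S(O(3)) + 29) - 95) = 185 - ((-11/7 + 29) - 95) = 185 - (192/7 - 95) = 185 - 1*(-473/7) = 185 + 473/7 = 1768/7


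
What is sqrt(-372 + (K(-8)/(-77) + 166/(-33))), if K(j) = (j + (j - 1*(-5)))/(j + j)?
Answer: 29*I*sqrt(382767)/924 ≈ 19.418*I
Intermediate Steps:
K(j) = (5 + 2*j)/(2*j) (K(j) = (j + (j + 5))/((2*j)) = (j + (5 + j))*(1/(2*j)) = (5 + 2*j)*(1/(2*j)) = (5 + 2*j)/(2*j))
sqrt(-372 + (K(-8)/(-77) + 166/(-33))) = sqrt(-372 + (((5/2 - 8)/(-8))/(-77) + 166/(-33))) = sqrt(-372 + (-1/8*(-11/2)*(-1/77) + 166*(-1/33))) = sqrt(-372 + ((11/16)*(-1/77) - 166/33)) = sqrt(-372 + (-1/112 - 166/33)) = sqrt(-372 - 18625/3696) = sqrt(-1393537/3696) = 29*I*sqrt(382767)/924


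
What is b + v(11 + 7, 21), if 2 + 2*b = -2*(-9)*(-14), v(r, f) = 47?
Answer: -80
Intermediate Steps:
b = -127 (b = -1 + (-2*(-9)*(-14))/2 = -1 + (18*(-14))/2 = -1 + (½)*(-252) = -1 - 126 = -127)
b + v(11 + 7, 21) = -127 + 47 = -80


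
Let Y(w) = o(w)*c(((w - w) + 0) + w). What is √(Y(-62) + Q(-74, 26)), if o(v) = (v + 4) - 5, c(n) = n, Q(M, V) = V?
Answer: 2*√983 ≈ 62.706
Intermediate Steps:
o(v) = -1 + v (o(v) = (4 + v) - 5 = -1 + v)
Y(w) = w*(-1 + w) (Y(w) = (-1 + w)*(((w - w) + 0) + w) = (-1 + w)*((0 + 0) + w) = (-1 + w)*(0 + w) = (-1 + w)*w = w*(-1 + w))
√(Y(-62) + Q(-74, 26)) = √(-62*(-1 - 62) + 26) = √(-62*(-63) + 26) = √(3906 + 26) = √3932 = 2*√983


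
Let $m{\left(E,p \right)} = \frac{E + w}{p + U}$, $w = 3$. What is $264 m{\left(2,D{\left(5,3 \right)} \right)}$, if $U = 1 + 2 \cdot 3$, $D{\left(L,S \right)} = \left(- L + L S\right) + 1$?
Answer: $\frac{220}{3} \approx 73.333$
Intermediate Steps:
$D{\left(L,S \right)} = 1 - L + L S$
$U = 7$ ($U = 1 + 6 = 7$)
$m{\left(E,p \right)} = \frac{3 + E}{7 + p}$ ($m{\left(E,p \right)} = \frac{E + 3}{p + 7} = \frac{3 + E}{7 + p}$)
$264 m{\left(2,D{\left(5,3 \right)} \right)} = 264 \frac{3 + 2}{7 + \left(1 - 5 + 5 \cdot 3\right)} = 264 \frac{1}{7 + \left(1 - 5 + 15\right)} 5 = 264 \frac{1}{7 + 11} \cdot 5 = 264 \cdot \frac{1}{18} \cdot 5 = 264 \cdot \frac{5}{18} = \frac{220}{3}$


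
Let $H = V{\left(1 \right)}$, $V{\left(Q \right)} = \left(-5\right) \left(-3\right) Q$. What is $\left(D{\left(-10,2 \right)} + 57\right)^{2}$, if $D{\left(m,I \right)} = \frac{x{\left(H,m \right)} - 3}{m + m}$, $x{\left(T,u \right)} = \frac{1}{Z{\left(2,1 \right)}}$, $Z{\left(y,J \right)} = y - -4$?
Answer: $\frac{47018449}{14400} \approx 3265.2$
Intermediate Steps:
$Z{\left(y,J \right)} = 4 + y$ ($Z{\left(y,J \right)} = y + 4 = 4 + y$)
$V{\left(Q \right)} = 15 Q$
$H = 15$ ($H = 15 \cdot 1 = 15$)
$x{\left(T,u \right)} = \frac{1}{6}$ ($x{\left(T,u \right)} = \frac{1}{4 + 2} = \frac{1}{6}$)
$D{\left(m,I \right)} = - \frac{17}{12 m}$ ($D{\left(m,I \right)} = \frac{\frac{1}{6} - 3}{m + m} = - \frac{17}{6 \cdot 2 m} = - \frac{17 \frac{1}{2 m}}{6} = - \frac{17}{12 m}$)
$\left(D{\left(-10,2 \right)} + 57\right)^{2} = \left(- \frac{17}{12 \left(-10\right)} + 57\right)^{2} = \left(\left(- \frac{17}{12}\right) \left(- \frac{1}{10}\right) + 57\right)^{2} = \left(\frac{17}{120} + 57\right)^{2} = \left(\frac{6857}{120}\right)^{2} = \frac{47018449}{14400}$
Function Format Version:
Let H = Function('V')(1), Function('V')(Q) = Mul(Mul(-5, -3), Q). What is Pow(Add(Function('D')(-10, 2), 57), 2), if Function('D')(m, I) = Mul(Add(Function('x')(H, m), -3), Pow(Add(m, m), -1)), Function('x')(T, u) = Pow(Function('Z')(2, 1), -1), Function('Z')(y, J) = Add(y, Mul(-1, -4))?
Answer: Rational(47018449, 14400) ≈ 3265.2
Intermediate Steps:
Function('Z')(y, J) = Add(4, y) (Function('Z')(y, J) = Add(y, 4) = Add(4, y))
Function('V')(Q) = Mul(15, Q)
H = 15 (H = Mul(15, 1) = 15)
Function('x')(T, u) = Rational(1, 6) (Function('x')(T, u) = Pow(Add(4, 2), -1) = Pow(6, -1) = Rational(1, 6))
Function('D')(m, I) = Mul(Rational(-17, 12), Pow(m, -1)) (Function('D')(m, I) = Mul(Add(Rational(1, 6), -3), Pow(Add(m, m), -1)) = Mul(Rational(-17, 6), Pow(Mul(2, m), -1)) = Mul(Rational(-17, 6), Mul(Rational(1, 2), Pow(m, -1))) = Mul(Rational(-17, 12), Pow(m, -1)))
Pow(Add(Function('D')(-10, 2), 57), 2) = Pow(Add(Mul(Rational(-17, 12), Pow(-10, -1)), 57), 2) = Pow(Add(Mul(Rational(-17, 12), Rational(-1, 10)), 57), 2) = Pow(Add(Rational(17, 120), 57), 2) = Pow(Rational(6857, 120), 2) = Rational(47018449, 14400)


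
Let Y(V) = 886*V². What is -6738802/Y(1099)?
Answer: -481343/76436549 ≈ -0.0062973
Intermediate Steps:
-6738802/Y(1099) = -6738802/(886*1099²) = -6738802/(886*1207801) = -6738802/1070111686 = -6738802*1/1070111686 = -481343/76436549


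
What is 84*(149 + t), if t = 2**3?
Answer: 13188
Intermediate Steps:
t = 8
84*(149 + t) = 84*(149 + 8) = 84*157 = 13188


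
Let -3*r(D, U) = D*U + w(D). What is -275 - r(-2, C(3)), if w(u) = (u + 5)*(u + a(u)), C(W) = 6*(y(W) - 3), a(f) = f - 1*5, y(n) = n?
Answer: -284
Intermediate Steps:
a(f) = -5 + f (a(f) = f - 5 = -5 + f)
C(W) = -18 + 6*W (C(W) = 6*(W - 3) = 6*(-3 + W) = -18 + 6*W)
w(u) = (-5 + 2*u)*(5 + u) (w(u) = (u + 5)*(u + (-5 + u)) = (5 + u)*(-5 + 2*u) = (-5 + 2*u)*(5 + u))
r(D, U) = 25/3 - 5*D/3 - 2*D²/3 - D*U/3 (r(D, U) = -(D*U + (-25 + 2*D² + 5*D))/3 = -(-25 + 2*D² + 5*D + D*U)/3 = 25/3 - 5*D/3 - 2*D²/3 - D*U/3)
-275 - r(-2, C(3)) = -275 - (25/3 - 5/3*(-2) - ⅔*(-2)² - ⅓*(-2)*(-18 + 6*3)) = -275 - (25/3 + 10/3 - ⅔*4 - ⅓*(-2)*(-18 + 18)) = -275 - (25/3 + 10/3 - 8/3 - ⅓*(-2)*0) = -275 - (25/3 + 10/3 - 8/3 + 0) = -275 - 1*9 = -275 - 9 = -284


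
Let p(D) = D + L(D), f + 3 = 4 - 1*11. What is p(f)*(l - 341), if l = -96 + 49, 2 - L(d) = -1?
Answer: 2716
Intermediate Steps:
f = -10 (f = -3 + (4 - 1*11) = -3 + (4 - 11) = -3 - 7 = -10)
L(d) = 3 (L(d) = 2 - 1*(-1) = 2 + 1 = 3)
l = -47
p(D) = 3 + D (p(D) = D + 3 = 3 + D)
p(f)*(l - 341) = (3 - 10)*(-47 - 341) = -7*(-388) = 2716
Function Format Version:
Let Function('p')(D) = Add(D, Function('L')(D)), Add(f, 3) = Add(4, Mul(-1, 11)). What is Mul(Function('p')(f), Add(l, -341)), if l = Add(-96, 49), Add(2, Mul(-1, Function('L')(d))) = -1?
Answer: 2716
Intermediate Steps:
f = -10 (f = Add(-3, Add(4, Mul(-1, 11))) = Add(-3, Add(4, -11)) = Add(-3, -7) = -10)
Function('L')(d) = 3 (Function('L')(d) = Add(2, Mul(-1, -1)) = Add(2, 1) = 3)
l = -47
Function('p')(D) = Add(3, D) (Function('p')(D) = Add(D, 3) = Add(3, D))
Mul(Function('p')(f), Add(l, -341)) = Mul(Add(3, -10), Add(-47, -341)) = Mul(-7, -388) = 2716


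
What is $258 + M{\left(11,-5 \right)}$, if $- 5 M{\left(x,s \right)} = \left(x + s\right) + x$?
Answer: $\frac{1273}{5} \approx 254.6$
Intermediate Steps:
$M{\left(x,s \right)} = - \frac{2 x}{5} - \frac{s}{5}$ ($M{\left(x,s \right)} = - \frac{\left(x + s\right) + x}{5} = - \frac{\left(s + x\right) + x}{5} = - \frac{s + 2 x}{5} = - \frac{2 x}{5} - \frac{s}{5}$)
$258 + M{\left(11,-5 \right)} = 258 - \frac{17}{5} = \frac{1273}{5}$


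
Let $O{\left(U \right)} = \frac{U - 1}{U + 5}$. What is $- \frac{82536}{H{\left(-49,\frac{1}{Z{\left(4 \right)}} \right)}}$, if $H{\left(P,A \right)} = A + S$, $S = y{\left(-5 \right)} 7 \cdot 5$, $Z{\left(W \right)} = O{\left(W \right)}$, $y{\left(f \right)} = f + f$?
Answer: $\frac{82536}{347} \approx 237.86$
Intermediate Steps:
$y{\left(f \right)} = 2 f$
$O{\left(U \right)} = \frac{-1 + U}{5 + U}$
$Z{\left(W \right)} = \frac{-1 + W}{5 + W}$
$S = -350$ ($S = 2 \left(-5\right) 7 \cdot 5 = \left(-10\right) 7 \cdot 5 = \left(-70\right) 5 = -350$)
$H{\left(P,A \right)} = -350 + A$ ($H{\left(P,A \right)} = A - 350 = -350 + A$)
$- \frac{82536}{H{\left(-49,\frac{1}{Z{\left(4 \right)}} \right)}} = - \frac{82536}{-350 + \frac{1}{\frac{1}{5 + 4} \left(-1 + 4\right)}} = - \frac{82536}{-350 + \frac{1}{\frac{1}{9} \cdot 3}} = - \frac{82536}{-350 + \frac{1}{\frac{1}{3}}} = - \frac{82536}{-350 + 3} = - \frac{82536}{-347} = \left(-82536\right) \left(- \frac{1}{347}\right) = \frac{82536}{347}$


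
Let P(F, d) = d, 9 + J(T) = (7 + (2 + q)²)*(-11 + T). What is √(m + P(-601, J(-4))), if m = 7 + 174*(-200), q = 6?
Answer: I*√35867 ≈ 189.39*I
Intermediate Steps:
J(T) = -790 + 71*T (J(T) = -9 + (7 + (2 + 6)²)*(-11 + T) = -9 + (7 + 8²)*(-11 + T) = -9 + (7 + 64)*(-11 + T) = -9 + 71*(-11 + T) = -9 + (-781 + 71*T) = -790 + 71*T)
m = -34793 (m = 7 - 34800 = -34793)
√(m + P(-601, J(-4))) = √(-34793 + (-790 + 71*(-4))) = √(-34793 + (-790 - 284)) = √(-34793 - 1074) = √(-35867) = I*√35867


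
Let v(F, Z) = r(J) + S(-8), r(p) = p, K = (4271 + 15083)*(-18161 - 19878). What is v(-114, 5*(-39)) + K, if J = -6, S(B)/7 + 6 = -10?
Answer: -736206924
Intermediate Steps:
S(B) = -112 (S(B) = -42 + 7*(-10) = -42 - 70 = -112)
K = -736206806 (K = 19354*(-38039) = -736206806)
v(F, Z) = -118 (v(F, Z) = -6 - 112 = -118)
v(-114, 5*(-39)) + K = -118 - 736206806 = -736206924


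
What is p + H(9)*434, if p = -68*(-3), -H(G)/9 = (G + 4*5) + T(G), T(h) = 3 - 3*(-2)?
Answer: -148224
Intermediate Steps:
T(h) = 9 (T(h) = 3 + 6 = 9)
H(G) = -261 - 9*G (H(G) = -9*((G + 4*5) + 9) = -9*((G + 20) + 9) = -9*((20 + G) + 9) = -9*(29 + G) = -261 - 9*G)
p = 204
p + H(9)*434 = 204 + (-261 - 9*9)*434 = 204 + (-261 - 81)*434 = 204 - 342*434 = 204 - 148428 = -148224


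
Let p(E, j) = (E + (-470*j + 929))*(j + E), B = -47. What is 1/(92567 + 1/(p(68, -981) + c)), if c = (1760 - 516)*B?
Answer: 421925639/39056390625312 ≈ 1.0803e-5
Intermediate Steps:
c = -58468 (c = (1760 - 516)*(-47) = 1244*(-47) = -58468)
p(E, j) = (E + j)*(929 + E - 470*j) (p(E, j) = (E + (929 - 470*j))*(E + j) = (929 + E - 470*j)*(E + j) = (E + j)*(929 + E - 470*j))
1/(92567 + 1/(p(68, -981) + c)) = 1/(92567 + 1/((68² - 470*(-981)² + 929*68 + 929*(-981) - 469*68*(-981)) - 58468)) = 1/(92567 + 1/((4624 - 470*962361 + 63172 - 911349 + 31286052) - 58468)) = 1/(92567 + 1/((4624 - 452309670 + 63172 - 911349 + 31286052) - 58468)) = 1/(92567 + 1/(-421867171 - 58468)) = 1/(92567 + 1/(-421925639)) = 1/(92567 - 1/421925639) = 1/(39056390625312/421925639) = 421925639/39056390625312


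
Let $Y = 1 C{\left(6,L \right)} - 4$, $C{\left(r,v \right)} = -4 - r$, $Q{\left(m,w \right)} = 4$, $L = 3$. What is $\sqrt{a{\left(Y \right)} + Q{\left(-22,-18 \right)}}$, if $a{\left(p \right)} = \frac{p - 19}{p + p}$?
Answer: $\frac{\sqrt{1015}}{14} \approx 2.2756$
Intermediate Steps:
$Y = -14$ ($Y = 1 \left(-4 - 6\right) - 4 = 1 \left(-10\right) - 4 = -10 - 4 = -14$)
$a{\left(p \right)} = \frac{-19 + p}{2 p}$
$\sqrt{a{\left(Y \right)} + Q{\left(-22,-18 \right)}} = \sqrt{\frac{-19 - 14}{2 \left(-14\right)} + 4} = \sqrt{\frac{1}{2} \left(- \frac{1}{14}\right) \left(-33\right) + 4} = \sqrt{\frac{33}{28} + 4} = \sqrt{\frac{145}{28}} = \frac{\sqrt{1015}}{14}$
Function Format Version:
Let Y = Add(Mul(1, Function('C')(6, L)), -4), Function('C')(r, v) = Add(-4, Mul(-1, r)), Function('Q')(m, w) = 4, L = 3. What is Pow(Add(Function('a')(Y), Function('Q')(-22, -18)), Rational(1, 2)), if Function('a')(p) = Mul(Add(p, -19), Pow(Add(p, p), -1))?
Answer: Mul(Rational(1, 14), Pow(1015, Rational(1, 2))) ≈ 2.2756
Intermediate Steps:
Y = -14 (Y = Add(Mul(1, Add(-4, Mul(-1, 6))), -4) = Add(Mul(1, Add(-4, -6)), -4) = Add(Mul(1, -10), -4) = Add(-10, -4) = -14)
Function('a')(p) = Mul(Rational(1, 2), Pow(p, -1), Add(-19, p)) (Function('a')(p) = Mul(Add(-19, p), Pow(Mul(2, p), -1)) = Mul(Add(-19, p), Mul(Rational(1, 2), Pow(p, -1))) = Mul(Rational(1, 2), Pow(p, -1), Add(-19, p)))
Pow(Add(Function('a')(Y), Function('Q')(-22, -18)), Rational(1, 2)) = Pow(Add(Mul(Rational(1, 2), Pow(-14, -1), Add(-19, -14)), 4), Rational(1, 2)) = Pow(Add(Mul(Rational(1, 2), Rational(-1, 14), -33), 4), Rational(1, 2)) = Pow(Add(Rational(33, 28), 4), Rational(1, 2)) = Pow(Rational(145, 28), Rational(1, 2)) = Mul(Rational(1, 14), Pow(1015, Rational(1, 2)))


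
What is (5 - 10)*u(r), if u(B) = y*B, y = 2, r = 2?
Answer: -20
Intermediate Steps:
u(B) = 2*B
(5 - 10)*u(r) = (5 - 10)*(2*2) = -5*4 = -20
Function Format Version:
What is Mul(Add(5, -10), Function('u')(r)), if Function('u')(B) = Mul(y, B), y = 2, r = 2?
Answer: -20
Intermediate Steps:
Function('u')(B) = Mul(2, B)
Mul(Add(5, -10), Function('u')(r)) = Mul(Add(5, -10), Mul(2, 2)) = Mul(-5, 4) = -20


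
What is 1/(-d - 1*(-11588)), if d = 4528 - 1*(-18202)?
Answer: -1/11142 ≈ -8.9751e-5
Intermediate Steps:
d = 22730 (d = 4528 + 18202 = 22730)
1/(-d - 1*(-11588)) = 1/(-1*22730 - 1*(-11588)) = 1/(-22730 + 11588) = 1/(-11142) = -1/11142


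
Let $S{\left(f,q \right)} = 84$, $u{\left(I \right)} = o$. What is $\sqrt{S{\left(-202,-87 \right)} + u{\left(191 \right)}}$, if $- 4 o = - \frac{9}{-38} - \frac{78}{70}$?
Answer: $\frac{3 \sqrt{66211390}}{2660} \approx 9.1771$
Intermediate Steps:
$o = \frac{1167}{5320}$ ($o = - \frac{- \frac{9}{-38} - \frac{78}{70}}{4} = - \frac{\left(-9\right) \left(- \frac{1}{38}\right) - \frac{39}{35}}{4} = - \frac{\frac{9}{38} - \frac{39}{35}}{4} = \left(- \frac{1}{4}\right) \left(- \frac{1167}{1330}\right) = \frac{1167}{5320} \approx 0.21936$)
$u{\left(I \right)} = \frac{1167}{5320}$
$\sqrt{S{\left(-202,-87 \right)} + u{\left(191 \right)}} = \sqrt{84 + \frac{1167}{5320}} = \sqrt{\frac{448047}{5320}} = \frac{3 \sqrt{66211390}}{2660}$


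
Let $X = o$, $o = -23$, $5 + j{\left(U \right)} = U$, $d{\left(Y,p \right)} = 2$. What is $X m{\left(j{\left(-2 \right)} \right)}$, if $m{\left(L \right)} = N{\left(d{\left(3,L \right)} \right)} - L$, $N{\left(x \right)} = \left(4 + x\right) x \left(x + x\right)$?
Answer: $-1265$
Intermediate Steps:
$N{\left(x \right)} = 2 x^{2} \left(4 + x\right)$ ($N{\left(x \right)} = \left(4 + x\right) x 2 x = \left(4 + x\right) 2 x^{2} = 2 x^{2} \left(4 + x\right)$)
$j{\left(U \right)} = -5 + U$
$m{\left(L \right)} = 48 - L$ ($m{\left(L \right)} = 2 \cdot 2^{2} \left(4 + 2\right) - L = 2 \cdot 4 \cdot 6 - L = 48 - L$)
$X = -23$
$X m{\left(j{\left(-2 \right)} \right)} = - 23 \left(48 - \left(-5 - 2\right)\right) = - 23 \left(48 - -7\right) = - 23 \left(48 + 7\right) = \left(-23\right) 55 = -1265$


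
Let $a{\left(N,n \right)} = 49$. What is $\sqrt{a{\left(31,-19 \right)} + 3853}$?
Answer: $\sqrt{3902} \approx 62.466$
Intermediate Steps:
$\sqrt{a{\left(31,-19 \right)} + 3853} = \sqrt{49 + 3853} = \sqrt{3902}$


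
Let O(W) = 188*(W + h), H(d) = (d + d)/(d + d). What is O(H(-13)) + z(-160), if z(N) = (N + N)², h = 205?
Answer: 141128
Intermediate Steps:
H(d) = 1 (H(d) = (2*d)/((2*d)) = (2*d)*(1/(2*d)) = 1)
z(N) = 4*N² (z(N) = (2*N)² = 4*N²)
O(W) = 38540 + 188*W (O(W) = 188*(W + 205) = 188*(205 + W) = 38540 + 188*W)
O(H(-13)) + z(-160) = (38540 + 188*1) + 4*(-160)² = (38540 + 188) + 4*25600 = 38728 + 102400 = 141128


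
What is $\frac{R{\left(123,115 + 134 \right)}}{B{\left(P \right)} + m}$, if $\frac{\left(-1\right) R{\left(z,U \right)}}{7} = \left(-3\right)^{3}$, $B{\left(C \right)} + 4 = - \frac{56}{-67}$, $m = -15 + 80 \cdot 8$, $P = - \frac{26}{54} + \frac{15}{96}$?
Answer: $\frac{12663}{41663} \approx 0.30394$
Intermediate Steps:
$P = - \frac{281}{864}$ ($P = \left(-26\right) \frac{1}{54} + 15 \cdot \frac{1}{96} = - \frac{13}{27} + \frac{5}{32} = - \frac{281}{864} \approx -0.32523$)
$m = 625$ ($m = -15 + 640 = 625$)
$B{\left(C \right)} = - \frac{212}{67}$ ($B{\left(C \right)} = -4 - \frac{56}{-67} = -4 - - \frac{56}{67} = -4 + \frac{56}{67} = - \frac{212}{67}$)
$R{\left(z,U \right)} = 189$ ($R{\left(z,U \right)} = - 7 \left(-3\right)^{3} = \left(-7\right) \left(-27\right) = 189$)
$\frac{R{\left(123,115 + 134 \right)}}{B{\left(P \right)} + m} = \frac{189}{- \frac{212}{67} + 625} = \frac{189}{\frac{41663}{67}} = 189 \cdot \frac{67}{41663} = \frac{12663}{41663}$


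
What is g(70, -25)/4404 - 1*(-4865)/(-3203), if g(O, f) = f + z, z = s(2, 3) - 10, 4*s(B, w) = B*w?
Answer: -43065521/28212024 ≈ -1.5265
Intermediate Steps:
s(B, w) = B*w/4 (s(B, w) = (B*w)/4 = B*w/4)
z = -17/2 (z = (¼)*2*3 - 10 = 3/2 - 10 = -17/2 ≈ -8.5000)
g(O, f) = -17/2 + f (g(O, f) = f - 17/2 = -17/2 + f)
g(70, -25)/4404 - 1*(-4865)/(-3203) = (-17/2 - 25)/4404 - 1*(-4865)/(-3203) = -67/2*1/4404 + 4865*(-1/3203) = -67/8808 - 4865/3203 = -43065521/28212024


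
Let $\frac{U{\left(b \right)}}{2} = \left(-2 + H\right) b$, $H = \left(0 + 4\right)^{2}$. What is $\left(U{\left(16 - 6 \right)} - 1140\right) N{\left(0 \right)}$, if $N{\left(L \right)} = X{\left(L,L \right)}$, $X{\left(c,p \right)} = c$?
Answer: $0$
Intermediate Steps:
$H = 16$ ($H = 4^{2} = 16$)
$N{\left(L \right)} = L$
$U{\left(b \right)} = 28 b$ ($U{\left(b \right)} = 2 \left(-2 + 16\right) b = 2 \cdot 14 b = 28 b$)
$\left(U{\left(16 - 6 \right)} - 1140\right) N{\left(0 \right)} = \left(28 \left(16 - 6\right) - 1140\right) 0 = \left(28 \cdot 10 - 1140\right) 0 = \left(280 - 1140\right) 0 = \left(-860\right) 0 = 0$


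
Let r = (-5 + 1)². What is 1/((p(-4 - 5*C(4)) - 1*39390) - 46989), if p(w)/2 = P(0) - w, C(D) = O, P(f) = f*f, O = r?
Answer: -1/86211 ≈ -1.1599e-5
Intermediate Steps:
r = 16 (r = (-4)² = 16)
O = 16
P(f) = f²
C(D) = 16
p(w) = -2*w (p(w) = 2*(0² - w) = 2*(0 - w) = 2*(-w) = -2*w)
1/((p(-4 - 5*C(4)) - 1*39390) - 46989) = 1/((-2*(-4 - 5*16) - 1*39390) - 46989) = 1/((-2*(-4 - 80) - 39390) - 46989) = 1/((-2*(-84) - 39390) - 46989) = 1/((168 - 39390) - 46989) = 1/(-39222 - 46989) = 1/(-86211) = -1/86211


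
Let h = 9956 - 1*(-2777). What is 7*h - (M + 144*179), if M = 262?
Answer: 63093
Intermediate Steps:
h = 12733 (h = 9956 + 2777 = 12733)
7*h - (M + 144*179) = 7*12733 - (262 + 144*179) = 89131 - (262 + 25776) = 89131 - 1*26038 = 89131 - 26038 = 63093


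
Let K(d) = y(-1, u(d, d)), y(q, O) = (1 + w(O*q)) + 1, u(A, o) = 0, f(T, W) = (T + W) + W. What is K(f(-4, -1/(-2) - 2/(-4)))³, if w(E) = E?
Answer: 8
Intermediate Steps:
f(T, W) = T + 2*W
y(q, O) = 2 + O*q (y(q, O) = (1 + O*q) + 1 = 2 + O*q)
K(d) = 2 (K(d) = 2 + 0*(-1) = 2 + 0 = 2)
K(f(-4, -1/(-2) - 2/(-4)))³ = 2³ = 8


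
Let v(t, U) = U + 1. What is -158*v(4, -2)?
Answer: 158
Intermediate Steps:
v(t, U) = 1 + U
-158*v(4, -2) = -158*(1 - 2) = -158*(-1) = 158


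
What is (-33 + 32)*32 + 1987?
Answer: 1955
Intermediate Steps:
(-33 + 32)*32 + 1987 = -1*32 + 1987 = -32 + 1987 = 1955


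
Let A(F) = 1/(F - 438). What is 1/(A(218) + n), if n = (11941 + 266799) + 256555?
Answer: 220/117764899 ≈ 1.8681e-6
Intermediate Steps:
A(F) = 1/(-438 + F)
n = 535295 (n = 278740 + 256555 = 535295)
1/(A(218) + n) = 1/(1/(-438 + 218) + 535295) = 1/(1/(-220) + 535295) = 1/(-1/220 + 535295) = 1/(117764899/220) = 220/117764899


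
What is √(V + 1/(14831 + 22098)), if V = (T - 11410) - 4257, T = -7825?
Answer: 19*I*√88745815563/36929 ≈ 153.27*I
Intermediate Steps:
V = -23492 (V = (-7825 - 11410) - 4257 = -19235 - 4257 = -23492)
√(V + 1/(14831 + 22098)) = √(-23492 + 1/(14831 + 22098)) = √(-23492 + 1/36929) = √(-867536067/36929) = 19*I*√88745815563/36929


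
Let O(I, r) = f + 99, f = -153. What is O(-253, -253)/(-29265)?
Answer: 18/9755 ≈ 0.0018452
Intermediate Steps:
O(I, r) = -54 (O(I, r) = -153 + 99 = -54)
O(-253, -253)/(-29265) = -54/(-29265) = -54*(-1/29265) = 18/9755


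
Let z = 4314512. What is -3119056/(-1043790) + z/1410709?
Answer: 4451762425592/736241973555 ≈ 6.0466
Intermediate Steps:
-3119056/(-1043790) + z/1410709 = -3119056/(-1043790) + 4314512/1410709 = -3119056*(-1/1043790) + 4314512*(1/1410709) = 1559528/521895 + 4314512/1410709 = 4451762425592/736241973555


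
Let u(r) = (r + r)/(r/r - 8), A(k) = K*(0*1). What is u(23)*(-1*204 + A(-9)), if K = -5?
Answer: 9384/7 ≈ 1340.6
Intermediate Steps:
A(k) = 0 (A(k) = -0 = -5*0 = 0)
u(r) = -2*r/7 (u(r) = (2*r)/(1 - 8) = (2*r)/(-7) = (2*r)*(-1/7) = -2*r/7)
u(23)*(-1*204 + A(-9)) = (-2/7*23)*(-1*204 + 0) = -46*(-204 + 0)/7 = -46/7*(-204) = 9384/7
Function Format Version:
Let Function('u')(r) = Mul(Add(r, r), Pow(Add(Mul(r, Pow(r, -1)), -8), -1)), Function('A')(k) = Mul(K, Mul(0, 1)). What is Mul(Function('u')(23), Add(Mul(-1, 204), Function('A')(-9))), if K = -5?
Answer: Rational(9384, 7) ≈ 1340.6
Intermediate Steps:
Function('A')(k) = 0 (Function('A')(k) = Mul(-5, Mul(0, 1)) = Mul(-5, 0) = 0)
Function('u')(r) = Mul(Rational(-2, 7), r) (Function('u')(r) = Mul(Mul(2, r), Pow(Add(1, -8), -1)) = Mul(Mul(2, r), Pow(-7, -1)) = Mul(Mul(2, r), Rational(-1, 7)) = Mul(Rational(-2, 7), r))
Mul(Function('u')(23), Add(Mul(-1, 204), Function('A')(-9))) = Mul(Mul(Rational(-2, 7), 23), Add(Mul(-1, 204), 0)) = Mul(Rational(-46, 7), Add(-204, 0)) = Mul(Rational(-46, 7), -204) = Rational(9384, 7)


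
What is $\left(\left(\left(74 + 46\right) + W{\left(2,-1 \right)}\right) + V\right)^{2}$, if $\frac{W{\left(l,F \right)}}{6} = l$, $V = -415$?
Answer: $80089$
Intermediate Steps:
$W{\left(l,F \right)} = 6 l$
$\left(\left(\left(74 + 46\right) + W{\left(2,-1 \right)}\right) + V\right)^{2} = \left(\left(\left(74 + 46\right) + 6 \cdot 2\right) - 415\right)^{2} = \left(\left(120 + 12\right) - 415\right)^{2} = \left(132 - 415\right)^{2} = \left(-283\right)^{2} = 80089$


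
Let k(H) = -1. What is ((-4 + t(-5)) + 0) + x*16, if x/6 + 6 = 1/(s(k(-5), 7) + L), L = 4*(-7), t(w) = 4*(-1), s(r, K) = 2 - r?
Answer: -14696/25 ≈ -587.84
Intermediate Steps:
t(w) = -4
L = -28
x = -906/25 (x = -36 + 6/((2 - 1*(-1)) - 28) = -36 + 6/((2 + 1) - 28) = -36 + 6/(3 - 28) = -36 + 6/(-25) = -36 + 6*(-1/25) = -36 - 6/25 = -906/25 ≈ -36.240)
((-4 + t(-5)) + 0) + x*16 = ((-4 - 4) + 0) - 906/25*16 = (-8 + 0) - 14496/25 = -8 - 14496/25 = -14696/25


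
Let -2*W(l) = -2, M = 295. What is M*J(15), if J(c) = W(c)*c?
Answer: 4425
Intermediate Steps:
W(l) = 1 (W(l) = -½*(-2) = 1)
J(c) = c (J(c) = 1*c = c)
M*J(15) = 295*15 = 4425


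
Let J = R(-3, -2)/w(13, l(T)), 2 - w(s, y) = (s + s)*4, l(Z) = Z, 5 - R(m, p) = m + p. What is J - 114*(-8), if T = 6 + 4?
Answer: 46507/51 ≈ 911.90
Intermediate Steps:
R(m, p) = 5 - m - p (R(m, p) = 5 - (m + p) = 5 + (-m - p) = 5 - m - p)
T = 10
w(s, y) = 2 - 8*s (w(s, y) = 2 - (s + s)*4 = 2 - 2*s*4 = 2 - 8*s)
J = -5/51 (J = (5 - 1*(-3) - 1*(-2))/(2 - 8*13) = (5 + 3 + 2)/(2 - 104) = 10/(-102) = 10*(-1/102) = -5/51 ≈ -0.098039)
J - 114*(-8) = -5/51 - 114*(-8) = -5/51 + 912 = 46507/51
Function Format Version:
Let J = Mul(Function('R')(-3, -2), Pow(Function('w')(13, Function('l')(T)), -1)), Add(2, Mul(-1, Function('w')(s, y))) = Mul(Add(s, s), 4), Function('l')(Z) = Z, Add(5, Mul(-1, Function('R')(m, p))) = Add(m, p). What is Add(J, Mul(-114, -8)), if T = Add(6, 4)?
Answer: Rational(46507, 51) ≈ 911.90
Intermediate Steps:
Function('R')(m, p) = Add(5, Mul(-1, m), Mul(-1, p)) (Function('R')(m, p) = Add(5, Mul(-1, Add(m, p))) = Add(5, Add(Mul(-1, m), Mul(-1, p))) = Add(5, Mul(-1, m), Mul(-1, p)))
T = 10
Function('w')(s, y) = Add(2, Mul(-8, s)) (Function('w')(s, y) = Add(2, Mul(-1, Mul(Add(s, s), 4))) = Add(2, Mul(-1, Mul(Mul(2, s), 4))) = Add(2, Mul(-1, Mul(8, s))) = Add(2, Mul(-8, s)))
J = Rational(-5, 51) (J = Mul(Add(5, Mul(-1, -3), Mul(-1, -2)), Pow(Add(2, Mul(-8, 13)), -1)) = Mul(Add(5, 3, 2), Pow(Add(2, -104), -1)) = Mul(10, Pow(-102, -1)) = Mul(10, Rational(-1, 102)) = Rational(-5, 51) ≈ -0.098039)
Add(J, Mul(-114, -8)) = Add(Rational(-5, 51), Mul(-114, -8)) = Add(Rational(-5, 51), 912) = Rational(46507, 51)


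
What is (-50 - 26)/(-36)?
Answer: 19/9 ≈ 2.1111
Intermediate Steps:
(-50 - 26)/(-36) = -1/36*(-76) = 19/9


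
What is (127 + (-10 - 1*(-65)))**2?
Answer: 33124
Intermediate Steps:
(127 + (-10 - 1*(-65)))**2 = (127 + (-10 + 65))**2 = (127 + 55)**2 = 182**2 = 33124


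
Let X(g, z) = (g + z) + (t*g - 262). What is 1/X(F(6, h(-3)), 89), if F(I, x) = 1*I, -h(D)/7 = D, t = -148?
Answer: -1/1055 ≈ -0.00094787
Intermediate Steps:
h(D) = -7*D
F(I, x) = I
X(g, z) = -262 + z - 147*g (X(g, z) = (g + z) + (-148*g - 262) = (g + z) + (-262 - 148*g) = -262 + z - 147*g)
1/X(F(6, h(-3)), 89) = 1/(-262 + 89 - 147*6) = 1/(-262 + 89 - 882) = 1/(-1055) = -1/1055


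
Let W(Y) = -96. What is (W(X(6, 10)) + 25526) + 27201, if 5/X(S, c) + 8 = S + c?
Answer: 52631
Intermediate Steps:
X(S, c) = 5/(-8 + S + c) (X(S, c) = 5/(-8 + (S + c)) = 5/(-8 + S + c))
(W(X(6, 10)) + 25526) + 27201 = (-96 + 25526) + 27201 = 25430 + 27201 = 52631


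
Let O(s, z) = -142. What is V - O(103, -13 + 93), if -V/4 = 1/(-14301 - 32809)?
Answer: 3344812/23555 ≈ 142.00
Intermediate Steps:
V = 2/23555 (V = -4/(-14301 - 32809) = -4/(-47110) = -4*(-1/47110) = 2/23555 ≈ 8.4908e-5)
V - O(103, -13 + 93) = 2/23555 - 1*(-142) = 2/23555 + 142 = 3344812/23555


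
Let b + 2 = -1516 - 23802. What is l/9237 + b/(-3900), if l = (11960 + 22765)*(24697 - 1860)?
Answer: 17183287213/200135 ≈ 85859.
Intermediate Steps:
b = -25320 (b = -2 + (-1516 - 23802) = -2 - 25318 = -25320)
l = 793014825 (l = 34725*22837 = 793014825)
l/9237 + b/(-3900) = 793014825/9237 - 25320/(-3900) = 793014825*(1/9237) - 25320*(-1/3900) = 264338275/3079 + 422/65 = 17183287213/200135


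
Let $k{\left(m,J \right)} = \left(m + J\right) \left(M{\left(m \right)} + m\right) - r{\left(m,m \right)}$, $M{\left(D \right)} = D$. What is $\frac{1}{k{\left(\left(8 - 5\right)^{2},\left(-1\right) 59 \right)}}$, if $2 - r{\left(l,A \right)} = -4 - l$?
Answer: $- \frac{1}{915} \approx -0.0010929$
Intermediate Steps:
$r{\left(l,A \right)} = 6 + l$ ($r{\left(l,A \right)} = 2 - \left(-4 - l\right) = 2 + \left(4 + l\right) = 6 + l$)
$k{\left(m,J \right)} = -6 - m + 2 m \left(J + m\right)$ ($k{\left(m,J \right)} = \left(m + J\right) \left(m + m\right) - \left(6 + m\right) = \left(J + m\right) 2 m - \left(6 + m\right) = 2 m \left(J + m\right) - \left(6 + m\right) = -6 - m + 2 m \left(J + m\right)$)
$\frac{1}{k{\left(\left(8 - 5\right)^{2},\left(-1\right) 59 \right)}} = \frac{1}{-6 - \left(8 - 5\right)^{2} + 2 \left(\left(8 - 5\right)^{2}\right)^{2} + 2 \left(\left(-1\right) 59\right) \left(8 - 5\right)^{2}} = \frac{1}{-6 - 3^{2} + 2 \left(3^{2}\right)^{2} + 2 \left(-59\right) 3^{2}} = \frac{1}{-6 - 9 + 2 \cdot 9^{2} + 2 \left(-59\right) 9} = \frac{1}{-6 - 9 + 2 \cdot 81 - 1062} = \frac{1}{-6 - 9 + 162 - 1062} = \frac{1}{-915} = - \frac{1}{915}$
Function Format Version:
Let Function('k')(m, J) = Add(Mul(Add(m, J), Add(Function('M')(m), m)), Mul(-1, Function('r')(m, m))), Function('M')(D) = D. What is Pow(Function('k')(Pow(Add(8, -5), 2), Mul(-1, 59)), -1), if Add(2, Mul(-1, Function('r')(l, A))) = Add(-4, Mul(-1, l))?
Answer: Rational(-1, 915) ≈ -0.0010929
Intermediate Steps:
Function('r')(l, A) = Add(6, l) (Function('r')(l, A) = Add(2, Mul(-1, Add(-4, Mul(-1, l)))) = Add(2, Add(4, l)) = Add(6, l))
Function('k')(m, J) = Add(-6, Mul(-1, m), Mul(2, m, Add(J, m))) (Function('k')(m, J) = Add(Mul(Add(m, J), Add(m, m)), Mul(-1, Add(6, m))) = Add(Mul(Add(J, m), Mul(2, m)), Add(-6, Mul(-1, m))) = Add(Mul(2, m, Add(J, m)), Add(-6, Mul(-1, m))) = Add(-6, Mul(-1, m), Mul(2, m, Add(J, m))))
Pow(Function('k')(Pow(Add(8, -5), 2), Mul(-1, 59)), -1) = Pow(Add(-6, Mul(-1, Pow(Add(8, -5), 2)), Mul(2, Pow(Pow(Add(8, -5), 2), 2)), Mul(2, Mul(-1, 59), Pow(Add(8, -5), 2))), -1) = Pow(Add(-6, Mul(-1, Pow(3, 2)), Mul(2, Pow(Pow(3, 2), 2)), Mul(2, -59, Pow(3, 2))), -1) = Pow(Add(-6, Mul(-1, 9), Mul(2, Pow(9, 2)), Mul(2, -59, 9)), -1) = Pow(Add(-6, -9, Mul(2, 81), -1062), -1) = Pow(Add(-6, -9, 162, -1062), -1) = Pow(-915, -1) = Rational(-1, 915)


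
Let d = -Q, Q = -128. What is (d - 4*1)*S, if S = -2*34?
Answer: -8432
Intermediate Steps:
S = -68
d = 128 (d = -1*(-128) = 128)
(d - 4*1)*S = (128 - 4*1)*(-68) = (128 - 4)*(-68) = 124*(-68) = -8432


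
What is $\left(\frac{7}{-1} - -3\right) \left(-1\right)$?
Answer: $4$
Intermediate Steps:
$\left(\frac{7}{-1} - -3\right) \left(-1\right) = \left(7 \left(-1\right) + 3\right) \left(-1\right) = \left(-7 + 3\right) \left(-1\right) = \left(-4\right) \left(-1\right) = 4$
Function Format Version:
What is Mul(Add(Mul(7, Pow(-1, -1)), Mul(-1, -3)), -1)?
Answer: 4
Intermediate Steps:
Mul(Add(Mul(7, Pow(-1, -1)), Mul(-1, -3)), -1) = Mul(Add(Mul(7, -1), 3), -1) = Mul(Add(-7, 3), -1) = Mul(-4, -1) = 4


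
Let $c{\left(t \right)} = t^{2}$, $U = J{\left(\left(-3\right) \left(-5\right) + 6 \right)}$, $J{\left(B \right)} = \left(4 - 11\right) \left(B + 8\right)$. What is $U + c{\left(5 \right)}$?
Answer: $-178$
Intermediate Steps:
$J{\left(B \right)} = -56 - 7 B$ ($J{\left(B \right)} = - 7 \left(8 + B\right) = -56 - 7 B$)
$U = -203$ ($U = -56 - 7 \left(\left(-3\right) \left(-5\right) + 6\right) = -56 - 7 \left(15 + 6\right) = -56 - 147 = -203$)
$U + c{\left(5 \right)} = -203 + 5^{2} = -203 + 25 = -178$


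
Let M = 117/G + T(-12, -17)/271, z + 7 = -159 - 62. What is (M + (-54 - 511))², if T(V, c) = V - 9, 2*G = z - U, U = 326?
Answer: 1802034677243641/5635054489 ≈ 3.1979e+5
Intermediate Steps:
z = -228 (z = -7 + (-159 - 62) = -7 - 221 = -228)
G = -277 (G = (-228 - 1*326)/2 = (-228 - 326)/2 = (½)*(-554) = -277)
T(V, c) = -9 + V
M = -37524/75067 (M = 117/(-277) + (-9 - 12)/271 = 117*(-1/277) - 21*1/271 = -117/277 - 21/271 = -37524/75067 ≈ -0.49987)
(M + (-54 - 511))² = (-37524/75067 + (-54 - 511))² = (-37524/75067 - 565)² = (-42450379/75067)² = 1802034677243641/5635054489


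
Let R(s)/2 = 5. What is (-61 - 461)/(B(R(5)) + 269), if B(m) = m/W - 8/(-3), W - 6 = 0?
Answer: -783/410 ≈ -1.9098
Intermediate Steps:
W = 6 (W = 6 + 0 = 6)
R(s) = 10 (R(s) = 2*5 = 10)
B(m) = 8/3 + m/6 (B(m) = m/6 - 8/(-3) = m*(1/6) - 8*(-1/3) = m/6 + 8/3 = 8/3 + m/6)
(-61 - 461)/(B(R(5)) + 269) = (-61 - 461)/((8/3 + (1/6)*10) + 269) = -522/((8/3 + 5/3) + 269) = -522/(13/3 + 269) = -522/820/3 = -522*3/820 = -783/410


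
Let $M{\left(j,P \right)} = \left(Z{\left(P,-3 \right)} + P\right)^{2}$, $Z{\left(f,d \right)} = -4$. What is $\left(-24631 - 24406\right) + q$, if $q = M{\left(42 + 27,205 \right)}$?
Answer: $-8636$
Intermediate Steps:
$M{\left(j,P \right)} = \left(-4 + P\right)^{2}$
$q = 40401$ ($q = \left(-4 + 205\right)^{2} = 201^{2} = 40401$)
$\left(-24631 - 24406\right) + q = \left(-24631 - 24406\right) + 40401 = -49037 + 40401 = -8636$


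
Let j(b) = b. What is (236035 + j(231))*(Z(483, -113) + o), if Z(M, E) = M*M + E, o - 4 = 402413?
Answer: 150169015738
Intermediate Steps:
o = 402417 (o = 4 + 402413 = 402417)
Z(M, E) = E + M² (Z(M, E) = M² + E = E + M²)
(236035 + j(231))*(Z(483, -113) + o) = (236035 + 231)*((-113 + 483²) + 402417) = 236266*((-113 + 233289) + 402417) = 236266*(233176 + 402417) = 236266*635593 = 150169015738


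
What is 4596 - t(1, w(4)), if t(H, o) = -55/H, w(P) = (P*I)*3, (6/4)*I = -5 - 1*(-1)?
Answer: 4651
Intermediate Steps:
I = -8/3 (I = 2*(-5 - 1*(-1))/3 = 2*(-5 + 1)/3 = (2/3)*(-4) = -8/3 ≈ -2.6667)
w(P) = -8*P (w(P) = (P*(-8/3))*3 = -8*P/3*3 = -8*P)
4596 - t(1, w(4)) = 4596 - (-55)/1 = 4596 - (-55) = 4596 - 1*(-55) = 4596 + 55 = 4651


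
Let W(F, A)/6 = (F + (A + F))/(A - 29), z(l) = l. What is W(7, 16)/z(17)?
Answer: -180/221 ≈ -0.81448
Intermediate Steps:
W(F, A) = 6*(A + 2*F)/(-29 + A) (W(F, A) = 6*((F + (A + F))/(A - 29)) = 6*((A + 2*F)/(-29 + A)) = 6*(A + 2*F)/(-29 + A))
W(7, 16)/z(17) = (6*(16 + 2*7)/(-29 + 16))/17 = (6*(16 + 14)/(-13))*(1/17) = (6*(-1/13)*30)*(1/17) = -180/13*1/17 = -180/221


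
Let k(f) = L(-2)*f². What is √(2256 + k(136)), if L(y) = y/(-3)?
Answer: 4*√8205/3 ≈ 120.78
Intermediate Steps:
L(y) = -y/3 (L(y) = y*(-⅓) = -y/3)
k(f) = 2*f²/3 (k(f) = (-⅓*(-2))*f² = 2*f²/3)
√(2256 + k(136)) = √(2256 + (⅔)*136²) = √(2256 + (⅔)*18496) = √(2256 + 36992/3) = √(43760/3) = 4*√8205/3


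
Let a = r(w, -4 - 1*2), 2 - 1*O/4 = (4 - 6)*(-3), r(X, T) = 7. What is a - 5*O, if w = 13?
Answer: 87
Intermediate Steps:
O = -16 (O = 8 - 4*(4 - 6)*(-3) = 8 - (-8)*(-3) = 8 - 4*6 = 8 - 24 = -16)
a = 7
a - 5*O = 7 - 5*(-16) = 7 + 80 = 87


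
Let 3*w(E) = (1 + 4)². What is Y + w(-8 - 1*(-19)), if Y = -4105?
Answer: -12290/3 ≈ -4096.7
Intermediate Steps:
w(E) = 25/3 (w(E) = (1 + 4)²/3 = (⅓)*5² = (⅓)*25 = 25/3)
Y + w(-8 - 1*(-19)) = -4105 + 25/3 = -12290/3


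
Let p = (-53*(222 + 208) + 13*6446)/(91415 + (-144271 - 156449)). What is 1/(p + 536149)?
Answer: 5105/2737039157 ≈ 1.8652e-6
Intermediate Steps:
p = -1488/5105 (p = (-53*430 + 83798)/(91415 - 300720) = (-22790 + 83798)/(-209305) = 61008*(-1/209305) = -1488/5105 ≈ -0.29148)
1/(p + 536149) = 1/(-1488/5105 + 536149) = 1/(2737039157/5105) = 5105/2737039157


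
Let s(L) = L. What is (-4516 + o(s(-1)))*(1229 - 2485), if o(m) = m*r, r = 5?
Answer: 5678376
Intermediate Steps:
o(m) = 5*m (o(m) = m*5 = 5*m)
(-4516 + o(s(-1)))*(1229 - 2485) = (-4516 + 5*(-1))*(1229 - 2485) = (-4516 - 5)*(-1256) = -4521*(-1256) = 5678376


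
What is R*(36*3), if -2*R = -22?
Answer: 1188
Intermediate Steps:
R = 11 (R = -½*(-22) = 11)
R*(36*3) = 11*(36*3) = 11*108 = 1188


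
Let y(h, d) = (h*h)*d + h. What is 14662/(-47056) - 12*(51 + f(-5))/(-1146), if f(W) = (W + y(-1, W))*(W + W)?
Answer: 6175795/4493848 ≈ 1.3743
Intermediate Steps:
y(h, d) = h + d*h**2 (y(h, d) = h**2*d + h = d*h**2 + h = h + d*h**2)
f(W) = 2*W*(-1 + 2*W) (f(W) = (W - (1 + W*(-1)))*(W + W) = (W - (1 - W))*(2*W) = (W + (-1 + W))*(2*W) = (-1 + 2*W)*(2*W) = 2*W*(-1 + 2*W))
14662/(-47056) - 12*(51 + f(-5))/(-1146) = 14662/(-47056) - 12*(51 + 2*(-5)*(-1 + 2*(-5)))/(-1146) = 14662*(-1/47056) - 12*(51 + 2*(-5)*(-1 - 10))*(-1/1146) = -7331/23528 - 12*(51 + 2*(-5)*(-11))*(-1/1146) = -7331/23528 - 12*(51 + 110)*(-1/1146) = -7331/23528 - 12*161*(-1/1146) = -7331/23528 - 1932*(-1/1146) = -7331/23528 + 322/191 = 6175795/4493848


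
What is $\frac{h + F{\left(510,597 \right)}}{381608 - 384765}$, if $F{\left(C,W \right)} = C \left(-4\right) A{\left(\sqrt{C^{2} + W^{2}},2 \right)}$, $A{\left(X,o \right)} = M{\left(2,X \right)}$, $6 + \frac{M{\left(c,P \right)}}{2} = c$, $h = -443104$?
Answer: $\frac{426784}{3157} \approx 135.19$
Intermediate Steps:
$M{\left(c,P \right)} = -12 + 2 c$
$A{\left(X,o \right)} = -8$ ($A{\left(X,o \right)} = -12 + 2 \cdot 2 = -12 + 4 = -8$)
$F{\left(C,W \right)} = 32 C$ ($F{\left(C,W \right)} = C \left(-4\right) \left(-8\right) = - 4 C \left(-8\right) = 32 C$)
$\frac{h + F{\left(510,597 \right)}}{381608 - 384765} = \frac{-443104 + 32 \cdot 510}{381608 - 384765} = \frac{-443104 + 16320}{-3157} = \left(-426784\right) \left(- \frac{1}{3157}\right) = \frac{426784}{3157}$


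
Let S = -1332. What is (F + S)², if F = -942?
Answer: 5171076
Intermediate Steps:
(F + S)² = (-942 - 1332)² = (-2274)² = 5171076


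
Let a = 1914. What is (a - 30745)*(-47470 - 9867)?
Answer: 1653083047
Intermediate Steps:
(a - 30745)*(-47470 - 9867) = (1914 - 30745)*(-47470 - 9867) = -28831*(-57337) = 1653083047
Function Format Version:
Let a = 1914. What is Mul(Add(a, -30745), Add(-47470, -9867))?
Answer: 1653083047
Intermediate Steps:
Mul(Add(a, -30745), Add(-47470, -9867)) = Mul(Add(1914, -30745), Add(-47470, -9867)) = Mul(-28831, -57337) = 1653083047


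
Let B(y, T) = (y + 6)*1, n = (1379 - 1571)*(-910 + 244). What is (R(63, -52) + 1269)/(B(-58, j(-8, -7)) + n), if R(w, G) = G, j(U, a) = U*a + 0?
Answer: 1217/127820 ≈ 0.0095212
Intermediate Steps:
j(U, a) = U*a
n = 127872 (n = -192*(-666) = 127872)
B(y, T) = 6 + y (B(y, T) = (6 + y)*1 = 6 + y)
(R(63, -52) + 1269)/(B(-58, j(-8, -7)) + n) = (-52 + 1269)/((6 - 58) + 127872) = 1217/(-52 + 127872) = 1217/127820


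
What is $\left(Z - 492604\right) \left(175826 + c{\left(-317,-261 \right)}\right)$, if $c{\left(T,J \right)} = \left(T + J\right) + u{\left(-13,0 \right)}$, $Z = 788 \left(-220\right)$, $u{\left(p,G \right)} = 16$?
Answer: $-116719514496$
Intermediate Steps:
$Z = -173360$
$c{\left(T,J \right)} = 16 + J + T$ ($c{\left(T,J \right)} = \left(T + J\right) + 16 = \left(J + T\right) + 16 = 16 + J + T$)
$\left(Z - 492604\right) \left(175826 + c{\left(-317,-261 \right)}\right) = \left(-173360 - 492604\right) \left(175826 - 562\right) = - 665964 \left(175826 - 562\right) = \left(-665964\right) 175264 = -116719514496$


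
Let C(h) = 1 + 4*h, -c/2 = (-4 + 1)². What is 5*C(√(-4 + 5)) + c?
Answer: 7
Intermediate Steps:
c = -18 (c = -2*(-4 + 1)² = -2*(-3)² = -2*9 = -18)
5*C(√(-4 + 5)) + c = 5*(1 + 4*√(-4 + 5)) - 18 = 5*(1 + 4*√1) - 18 = 5*(1 + 4*1) - 18 = 5*(1 + 4) - 18 = 5*5 - 18 = 25 - 18 = 7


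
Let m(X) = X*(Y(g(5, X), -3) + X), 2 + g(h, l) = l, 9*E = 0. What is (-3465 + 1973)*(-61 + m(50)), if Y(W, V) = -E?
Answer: -3638988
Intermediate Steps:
E = 0 (E = (⅑)*0 = 0)
g(h, l) = -2 + l
Y(W, V) = 0 (Y(W, V) = -1*0 = 0)
m(X) = X² (m(X) = X*(0 + X) = X*X = X²)
(-3465 + 1973)*(-61 + m(50)) = (-3465 + 1973)*(-61 + 50²) = -1492*(-61 + 2500) = -1492*2439 = -3638988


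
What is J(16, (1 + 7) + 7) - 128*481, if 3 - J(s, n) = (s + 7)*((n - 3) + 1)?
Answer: -61864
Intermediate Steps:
J(s, n) = 3 - (-2 + n)*(7 + s) (J(s, n) = 3 - (s + 7)*((n - 3) + 1) = 3 - (7 + s)*((-3 + n) + 1) = 3 - (7 + s)*(-2 + n) = 3 - (-2 + n)*(7 + s))
J(16, (1 + 7) + 7) - 128*481 = (17 - 7*((1 + 7) + 7) + 2*16 - 1*((1 + 7) + 7)*16) - 128*481 = (17 - 7*(8 + 7) + 32 - 1*(8 + 7)*16) - 61568 = (17 - 7*15 + 32 - 1*15*16) - 61568 = (17 - 105 + 32 - 240) - 61568 = -296 - 61568 = -61864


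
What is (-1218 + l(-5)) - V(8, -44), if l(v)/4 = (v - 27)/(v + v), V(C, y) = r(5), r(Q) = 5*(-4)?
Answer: -5926/5 ≈ -1185.2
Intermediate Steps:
r(Q) = -20
V(C, y) = -20
l(v) = 2*(-27 + v)/v (l(v) = 4*((v - 27)/(v + v)) = 4*((-27 + v)/((2*v))) = 4*((-27 + v)*(1/(2*v))) = 4*((-27 + v)/(2*v)) = 2*(-27 + v)/v)
(-1218 + l(-5)) - V(8, -44) = (-1218 + (2 - 54/(-5))) - 1*(-20) = (-1218 + (2 - 54*(-⅕))) + 20 = (-1218 + (2 + 54/5)) + 20 = (-1218 + 64/5) + 20 = -6026/5 + 20 = -5926/5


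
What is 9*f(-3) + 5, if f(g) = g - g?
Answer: 5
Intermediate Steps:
f(g) = 0
9*f(-3) + 5 = 9*0 + 5 = 0 + 5 = 5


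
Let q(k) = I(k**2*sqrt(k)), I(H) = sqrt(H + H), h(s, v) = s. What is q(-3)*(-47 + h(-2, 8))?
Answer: -147*(-3)**(1/4)*sqrt(2) ≈ -193.46 - 193.46*I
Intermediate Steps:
I(H) = sqrt(2)*sqrt(H) (I(H) = sqrt(2*H) = sqrt(2)*sqrt(H))
q(k) = sqrt(2)*sqrt(k**(5/2)) (q(k) = sqrt(2)*sqrt(k**2*sqrt(k)) = sqrt(2)*sqrt(k**(5/2)))
q(-3)*(-47 + h(-2, 8)) = (sqrt(2)*sqrt((-3)**(5/2)))*(-47 - 2) = (sqrt(2)*sqrt(9*I*sqrt(3)))*(-49) = (sqrt(2)*(3*3**(1/4)*sqrt(I)))*(-49) = (3*sqrt(2)*3**(1/4)*sqrt(I))*(-49) = -147*sqrt(2)*3**(1/4)*sqrt(I)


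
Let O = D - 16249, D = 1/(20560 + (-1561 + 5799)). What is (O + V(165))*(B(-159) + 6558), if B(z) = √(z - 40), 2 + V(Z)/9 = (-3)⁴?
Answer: -421145276039/4133 - 385311323*I*√199/24798 ≈ -1.019e+8 - 2.1919e+5*I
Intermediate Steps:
V(Z) = 711 (V(Z) = -18 + 9*(-3)⁴ = -18 + 9*81 = -18 + 729 = 711)
D = 1/24798 (D = 1/(20560 + 4238) = 1/24798 ≈ 4.0326e-5)
B(z) = √(-40 + z)
O = -402942701/24798 (O = 1/24798 - 16249 = -402942701/24798 ≈ -16249.)
(O + V(165))*(B(-159) + 6558) = (-402942701/24798 + 711)*(√(-40 - 159) + 6558) = -385311323*(√(-199) + 6558)/24798 = -385311323*(I*√199 + 6558)/24798 = -385311323*(6558 + I*√199)/24798 = -421145276039/4133 - 385311323*I*√199/24798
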